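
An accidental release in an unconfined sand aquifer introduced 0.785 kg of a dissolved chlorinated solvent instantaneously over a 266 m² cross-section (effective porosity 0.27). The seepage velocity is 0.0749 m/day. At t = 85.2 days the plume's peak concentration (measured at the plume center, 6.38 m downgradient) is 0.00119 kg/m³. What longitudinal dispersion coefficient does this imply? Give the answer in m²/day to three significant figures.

0.0788 m²/day

At the plume center C_max = M/(n_e·A·√(4πDt)), so D = M²/(4πt·(n_e·A·C_max)²).
n_e·A·C_max = 0.27 × 266 × 0.00119 = 0.08547 kg/m.
D = 0.785²/(4π × 85.2 × 0.08547²) = 0.0788 m²/day.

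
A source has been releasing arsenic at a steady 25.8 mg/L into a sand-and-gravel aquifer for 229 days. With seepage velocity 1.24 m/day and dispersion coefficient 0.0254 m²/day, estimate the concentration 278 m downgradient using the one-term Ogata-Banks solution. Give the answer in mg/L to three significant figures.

24.8 mg/L

For a continuous step input, C/C₀ ≈ ½·erfc((x−vt)/(2√(Dt))).
vt = 1.24 × 229 = 283.96 m and 2√(Dt) = 2√(0.0254 × 229) = 4.824 m.
Argument (x−vt)/(2√(Dt)) = (278 − 283.96)/4.824 = -1.235; ½·erfc(-1.235) = 0.9596.
C = 25.8 × 0.9596 = 24.8 mg/L.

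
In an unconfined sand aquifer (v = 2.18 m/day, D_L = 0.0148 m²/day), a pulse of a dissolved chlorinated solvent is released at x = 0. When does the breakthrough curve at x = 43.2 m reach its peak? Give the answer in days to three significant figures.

For the 1D instantaneous-source solution, setting ∂C/∂t = 0 at fixed x gives v²t² + 2Dt − x² = 0, so t = (√(D² + v²x²) − D)/v².
√(D² + v²x²) = √(0.0148² + 2.18² × 43.2²) = 94.18; v² = 4.7524.
t = (94.18 − 0.0148)/4.7524 = 19.8 days (vs. the pure-advection estimate x/v = 19.8 d).

19.8 days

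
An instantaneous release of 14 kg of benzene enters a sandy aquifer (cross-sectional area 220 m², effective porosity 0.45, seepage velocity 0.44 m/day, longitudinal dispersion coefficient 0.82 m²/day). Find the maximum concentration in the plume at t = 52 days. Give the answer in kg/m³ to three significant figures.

0.00611 kg/m³

The peak of an instantaneous 1D plume sits at x = vt; there the Gaussian factor is 1 and C_max = M/(n_e·A·√(4πDt)), where n_e·A is the pore area the mass is dissolved in.
√(4πDt) = √(4π × 0.82 × 52) = 23.15 m, so C_max = 14/(0.45 × 220 × 23.15) = 0.00611 kg/m³.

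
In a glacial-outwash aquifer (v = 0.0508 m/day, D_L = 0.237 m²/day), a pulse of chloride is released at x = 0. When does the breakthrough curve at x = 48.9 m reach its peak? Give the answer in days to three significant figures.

875 days

For the 1D instantaneous-source solution, setting ∂C/∂t = 0 at fixed x gives v²t² + 2Dt − x² = 0, so t = (√(D² + v²x²) − D)/v².
√(D² + v²x²) = √(0.237² + 0.0508² × 48.9²) = 2.495; v² = 0.00258064.
t = (2.495 − 0.237)/0.00258064 = 875 days (vs. the pure-advection estimate x/v = 963 d).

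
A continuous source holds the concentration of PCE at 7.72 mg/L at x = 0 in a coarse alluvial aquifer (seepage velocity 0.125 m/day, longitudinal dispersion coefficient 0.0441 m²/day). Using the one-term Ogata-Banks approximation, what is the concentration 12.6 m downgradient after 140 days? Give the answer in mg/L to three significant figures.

7.09 mg/L

For a continuous step input, C/C₀ ≈ ½·erfc((x−vt)/(2√(Dt))).
vt = 0.125 × 140 = 17.5 m and 2√(Dt) = 2√(0.0441 × 140) = 4.970 m.
Argument (x−vt)/(2√(Dt)) = (12.6 − 17.5)/4.970 = -0.9859; ½·erfc(-0.9859) = 0.9184.
C = 7.72 × 0.9184 = 7.09 mg/L.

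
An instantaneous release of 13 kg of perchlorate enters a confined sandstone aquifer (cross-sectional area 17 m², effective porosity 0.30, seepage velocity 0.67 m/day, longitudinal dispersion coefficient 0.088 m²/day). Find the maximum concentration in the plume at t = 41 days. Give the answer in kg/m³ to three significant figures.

0.379 kg/m³

The peak of an instantaneous 1D plume sits at x = vt; there the Gaussian factor is 1 and C_max = M/(n_e·A·√(4πDt)), where n_e·A is the pore area the mass is dissolved in.
√(4πDt) = √(4π × 0.088 × 41) = 6.733 m, so C_max = 13/(0.30 × 17 × 6.733) = 0.379 kg/m³.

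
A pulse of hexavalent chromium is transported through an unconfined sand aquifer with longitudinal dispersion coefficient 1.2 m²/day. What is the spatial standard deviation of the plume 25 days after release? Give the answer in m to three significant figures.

7.75 m

Dispersive spreading gives a Gaussian with σ² = 2Dt; advection only shifts the center.
σ = √(2 × 1.2 × 25) = 7.75 m.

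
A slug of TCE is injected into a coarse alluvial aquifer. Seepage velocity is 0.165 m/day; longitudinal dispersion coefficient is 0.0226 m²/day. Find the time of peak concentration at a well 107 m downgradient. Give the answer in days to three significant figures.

For the 1D instantaneous-source solution, setting ∂C/∂t = 0 at fixed x gives v²t² + 2Dt − x² = 0, so t = (√(D² + v²x²) − D)/v².
√(D² + v²x²) = √(0.0226² + 0.165² × 107²) = 17.66; v² = 0.027225.
t = (17.66 − 0.0226)/0.027225 = 648 days (vs. the pure-advection estimate x/v = 648 d).

648 days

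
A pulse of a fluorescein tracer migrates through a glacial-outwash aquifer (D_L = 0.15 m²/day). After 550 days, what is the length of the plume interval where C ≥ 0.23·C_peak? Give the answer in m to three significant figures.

The plume is Gaussian with σ = √(2Dt) = √(2 × 0.15 × 550) = 12.85 m.
C/C_peak = exp(−Δx²/(2σ²)) = 0.23 ⇒ Δx = σ·√(−2 ln 0.23) = 12.85 × 1.714 = 22.02 m.
Width = 2Δx = 44.0 m.

44.0 m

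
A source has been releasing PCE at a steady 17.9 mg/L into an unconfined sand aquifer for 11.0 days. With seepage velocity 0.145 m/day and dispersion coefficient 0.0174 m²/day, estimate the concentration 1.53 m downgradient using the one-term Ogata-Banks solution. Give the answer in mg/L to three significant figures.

For a continuous step input, C/C₀ ≈ ½·erfc((x−vt)/(2√(Dt))).
vt = 0.145 × 11.0 = 1.595 m and 2√(Dt) = 2√(0.0174 × 11.0) = 0.8750 m.
Argument (x−vt)/(2√(Dt)) = (1.53 − 1.595)/0.8750 = -0.07429; ½·erfc(-0.07429) = 0.5418.
C = 17.9 × 0.5418 = 9.70 mg/L.

9.70 mg/L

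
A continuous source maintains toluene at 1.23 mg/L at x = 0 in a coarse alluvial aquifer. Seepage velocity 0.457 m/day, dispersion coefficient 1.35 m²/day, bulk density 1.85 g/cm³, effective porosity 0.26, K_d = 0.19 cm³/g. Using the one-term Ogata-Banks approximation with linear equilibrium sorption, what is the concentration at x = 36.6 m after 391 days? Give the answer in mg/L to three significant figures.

1.19 mg/L

Retardation factor R = 1 + ρ_b·K_d/n = 1 + 1.85 × 0.19/0.26 = 2.352.
Sorption retards both mechanisms: v_R = v/R = 0.1943 m/day, D_R = D/R = 0.5740 m²/day.
v_R·t = 0.1943 × 391 = 75.9713 m; 2√(D_R t) = 29.96 m; argument = (36.6 − 75.9713)/29.96 = -1.314.
C = C₀ × ½·erfc(-1.314) = 1.23 × 0.9684 = 1.19 mg/L.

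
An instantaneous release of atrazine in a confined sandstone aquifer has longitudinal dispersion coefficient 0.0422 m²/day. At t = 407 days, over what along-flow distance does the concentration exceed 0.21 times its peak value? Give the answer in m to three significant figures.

The plume is Gaussian with σ = √(2Dt) = √(2 × 0.0422 × 407) = 5.861 m.
C/C_peak = exp(−Δx²/(2σ²)) = 0.21 ⇒ Δx = σ·√(−2 ln 0.21) = 5.861 × 1.767 = 10.36 m.
Width = 2Δx = 20.7 m.

20.7 m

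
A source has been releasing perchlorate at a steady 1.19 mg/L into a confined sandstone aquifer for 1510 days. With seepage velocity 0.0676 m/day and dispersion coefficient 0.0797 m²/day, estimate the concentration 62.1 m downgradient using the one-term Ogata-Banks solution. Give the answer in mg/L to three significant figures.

For a continuous step input, C/C₀ ≈ ½·erfc((x−vt)/(2√(Dt))).
vt = 0.0676 × 1510 = 102.076 m and 2√(Dt) = 2√(0.0797 × 1510) = 21.94 m.
Argument (x−vt)/(2√(Dt)) = (62.1 − 102.076)/21.94 = -1.822; ½·erfc(-1.822) = 0.9950.
C = 1.19 × 0.9950 = 1.18 mg/L.

1.18 mg/L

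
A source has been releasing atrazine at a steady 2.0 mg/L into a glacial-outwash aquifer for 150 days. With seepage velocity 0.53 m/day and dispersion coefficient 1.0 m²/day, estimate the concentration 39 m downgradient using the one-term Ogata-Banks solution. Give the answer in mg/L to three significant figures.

For a continuous step input, C/C₀ ≈ ½·erfc((x−vt)/(2√(Dt))).
vt = 0.53 × 150 = 79.5 m and 2√(Dt) = 2√(1.0 × 150) = 24.49 m.
Argument (x−vt)/(2√(Dt)) = (39 − 79.5)/24.49 = -1.654; ½·erfc(-1.654) = 0.9903.
C = 2.0 × 0.9903 = 1.98 mg/L.

1.98 mg/L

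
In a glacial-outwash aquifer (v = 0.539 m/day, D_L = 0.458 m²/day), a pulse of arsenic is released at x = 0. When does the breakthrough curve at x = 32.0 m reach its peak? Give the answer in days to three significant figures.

57.8 days

For the 1D instantaneous-source solution, setting ∂C/∂t = 0 at fixed x gives v²t² + 2Dt − x² = 0, so t = (√(D² + v²x²) − D)/v².
√(D² + v²x²) = √(0.458² + 0.539² × 32.0²) = 17.25; v² = 0.290521.
t = (17.25 − 0.458)/0.290521 = 57.8 days (vs. the pure-advection estimate x/v = 59.4 d).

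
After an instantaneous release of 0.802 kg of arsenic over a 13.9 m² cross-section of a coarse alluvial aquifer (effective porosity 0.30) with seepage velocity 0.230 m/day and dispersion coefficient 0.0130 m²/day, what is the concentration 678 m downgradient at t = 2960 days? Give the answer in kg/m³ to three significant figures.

For an instantaneous plane source, C(x,t) = M/(n_e·A·√(4πDt)) · exp(−(x−vt)²/(4Dt)), with n_e·A the pore (flow) area.
Plume center vt = 0.230 × 2960 = 680.8 m, so the well at 678 m is 2.8 m upgradient of the peak.
√(4πDt) = 21.99 m, giving peak height M/(n_e·A·√(4πDt)) = 0.802/(0.30 × 13.9 × 21.99) = 0.008746 kg/m³.
(x−vt)²/(4Dt) = (-2.8)²/(4 × 0.0130 × 2960) = 0.05094; exp(−0.05094) = 0.9503.
C = 0.008746 × 0.9503 = 0.00831 kg/m³.

0.00831 kg/m³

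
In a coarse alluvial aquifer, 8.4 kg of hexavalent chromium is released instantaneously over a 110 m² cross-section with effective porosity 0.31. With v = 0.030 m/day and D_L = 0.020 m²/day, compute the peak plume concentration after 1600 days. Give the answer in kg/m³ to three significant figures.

The peak of an instantaneous 1D plume sits at x = vt; there the Gaussian factor is 1 and C_max = M/(n_e·A·√(4πDt)), where n_e·A is the pore area the mass is dissolved in.
√(4πDt) = √(4π × 0.020 × 1600) = 20.05 m, so C_max = 8.4/(0.31 × 110 × 20.05) = 0.0123 kg/m³.

0.0123 kg/m³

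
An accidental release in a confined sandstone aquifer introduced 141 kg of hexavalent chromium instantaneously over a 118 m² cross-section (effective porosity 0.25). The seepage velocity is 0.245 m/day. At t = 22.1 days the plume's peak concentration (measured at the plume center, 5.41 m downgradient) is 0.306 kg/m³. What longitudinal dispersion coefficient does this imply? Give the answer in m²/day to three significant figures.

At the plume center C_max = M/(n_e·A·√(4πDt)), so D = M²/(4πt·(n_e·A·C_max)²).
n_e·A·C_max = 0.25 × 118 × 0.306 = 9.027 kg/m.
D = 141²/(4π × 22.1 × 9.027²) = 0.879 m²/day.

0.879 m²/day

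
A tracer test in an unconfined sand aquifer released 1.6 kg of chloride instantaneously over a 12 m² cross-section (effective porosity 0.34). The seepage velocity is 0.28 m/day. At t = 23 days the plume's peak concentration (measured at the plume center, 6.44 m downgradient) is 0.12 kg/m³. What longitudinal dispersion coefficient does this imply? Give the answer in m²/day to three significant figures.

0.0370 m²/day

At the plume center C_max = M/(n_e·A·√(4πDt)), so D = M²/(4πt·(n_e·A·C_max)²).
n_e·A·C_max = 0.34 × 12 × 0.12 = 0.4896 kg/m.
D = 1.6²/(4π × 23 × 0.4896²) = 0.0370 m²/day.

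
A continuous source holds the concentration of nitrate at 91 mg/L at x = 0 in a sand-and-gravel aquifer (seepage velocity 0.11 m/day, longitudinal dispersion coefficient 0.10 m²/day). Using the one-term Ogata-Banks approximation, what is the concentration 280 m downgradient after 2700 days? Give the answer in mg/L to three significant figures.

For a continuous step input, C/C₀ ≈ ½·erfc((x−vt)/(2√(Dt))).
vt = 0.11 × 2700 = 297 m and 2√(Dt) = 2√(0.10 × 2700) = 32.86 m.
Argument (x−vt)/(2√(Dt)) = (280 − 297)/32.86 = -0.5173; ½·erfc(-0.5173) = 0.7678.
C = 91 × 0.7678 = 69.9 mg/L.

69.9 mg/L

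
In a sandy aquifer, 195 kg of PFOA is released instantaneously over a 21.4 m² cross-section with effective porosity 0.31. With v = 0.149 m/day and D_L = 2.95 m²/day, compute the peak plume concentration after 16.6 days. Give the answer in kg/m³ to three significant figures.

1.18 kg/m³

The peak of an instantaneous 1D plume sits at x = vt; there the Gaussian factor is 1 and C_max = M/(n_e·A·√(4πDt)), where n_e·A is the pore area the mass is dissolved in.
√(4πDt) = √(4π × 2.95 × 16.6) = 24.81 m, so C_max = 195/(0.31 × 21.4 × 24.81) = 1.18 kg/m³.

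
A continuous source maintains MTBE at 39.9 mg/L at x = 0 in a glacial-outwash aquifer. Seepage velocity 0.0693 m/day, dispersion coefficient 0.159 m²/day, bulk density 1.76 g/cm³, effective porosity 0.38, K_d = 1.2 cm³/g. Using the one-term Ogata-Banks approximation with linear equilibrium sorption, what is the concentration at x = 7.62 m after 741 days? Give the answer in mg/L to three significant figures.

Retardation factor R = 1 + ρ_b·K_d/n = 1 + 1.76 × 1.2/0.38 = 6.558.
Sorption retards both mechanisms: v_R = v/R = 0.01057 m/day, D_R = D/R = 0.02425 m²/day.
v_R·t = 0.01057 × 741 = 7.83237 m; 2√(D_R t) = 8.478 m; argument = (7.62 − 7.83237)/8.478 = -0.02505.
C = C₀ × ½·erfc(-0.02505) = 39.9 × 0.5141 = 20.5 mg/L.

20.5 mg/L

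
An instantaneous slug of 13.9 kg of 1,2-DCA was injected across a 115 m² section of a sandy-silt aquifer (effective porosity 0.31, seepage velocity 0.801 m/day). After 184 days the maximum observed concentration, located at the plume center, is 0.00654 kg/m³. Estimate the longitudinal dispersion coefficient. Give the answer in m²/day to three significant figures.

1.54 m²/day

At the plume center C_max = M/(n_e·A·√(4πDt)), so D = M²/(4πt·(n_e·A·C_max)²).
n_e·A·C_max = 0.31 × 115 × 0.00654 = 0.2332 kg/m.
D = 13.9²/(4π × 184 × 0.2332²) = 1.54 m²/day.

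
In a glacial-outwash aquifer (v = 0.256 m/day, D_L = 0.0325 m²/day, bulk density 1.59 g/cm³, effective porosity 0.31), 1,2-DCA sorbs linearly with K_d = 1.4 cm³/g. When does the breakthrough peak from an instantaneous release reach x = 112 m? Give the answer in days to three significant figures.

Retardation factor R = 1 + ρ_b·K_d/n = 1 + 1.59 × 1.4/0.31 = 8.181.
Sorption retards both mechanisms: v_R = v/R = 0.03129 m/day, D_R = D/R = 0.003973 m²/day.
Peak time from v_R²t² + 2D_R t − x² = 0: t = (√(D_R² + v_R²x²) − D_R)/v_R².
√(D_R² + v_R²x²) = √(0.003973² + 0.03129² × 112²) = 3.504; v_R² = 0.0009791.
t = (3.504 − 0.003973)/0.0009791 = 3570 days.

3570 days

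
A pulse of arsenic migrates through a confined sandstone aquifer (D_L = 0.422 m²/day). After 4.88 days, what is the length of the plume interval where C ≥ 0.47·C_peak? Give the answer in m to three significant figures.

4.99 m

The plume is Gaussian with σ = √(2Dt) = √(2 × 0.422 × 4.88) = 2.029 m.
C/C_peak = exp(−Δx²/(2σ²)) = 0.47 ⇒ Δx = σ·√(−2 ln 0.47) = 2.029 × 1.229 = 2.494 m.
Width = 2Δx = 4.99 m.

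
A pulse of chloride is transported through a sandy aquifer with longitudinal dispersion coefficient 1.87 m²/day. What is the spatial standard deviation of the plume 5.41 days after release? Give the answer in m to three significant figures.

Dispersive spreading gives a Gaussian with σ² = 2Dt; advection only shifts the center.
σ = √(2 × 1.87 × 5.41) = 4.50 m.

4.50 m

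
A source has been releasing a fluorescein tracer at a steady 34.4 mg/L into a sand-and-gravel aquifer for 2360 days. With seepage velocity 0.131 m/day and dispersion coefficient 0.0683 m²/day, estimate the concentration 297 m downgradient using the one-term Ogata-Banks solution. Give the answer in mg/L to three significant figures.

25.8 mg/L

For a continuous step input, C/C₀ ≈ ½·erfc((x−vt)/(2√(Dt))).
vt = 0.131 × 2360 = 309.16 m and 2√(Dt) = 2√(0.0683 × 2360) = 25.39 m.
Argument (x−vt)/(2√(Dt)) = (297 − 309.16)/25.39 = -0.4789; ½·erfc(-0.4789) = 0.7509.
C = 34.4 × 0.7509 = 25.8 mg/L.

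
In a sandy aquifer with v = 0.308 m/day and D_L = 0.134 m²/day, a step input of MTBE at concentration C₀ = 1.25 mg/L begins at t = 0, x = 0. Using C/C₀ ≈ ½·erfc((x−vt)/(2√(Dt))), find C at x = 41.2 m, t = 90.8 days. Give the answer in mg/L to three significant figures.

For a continuous step input, C/C₀ ≈ ½·erfc((x−vt)/(2√(Dt))).
vt = 0.308 × 90.8 = 27.9664 m and 2√(Dt) = 2√(0.134 × 90.8) = 6.976 m.
Argument (x−vt)/(2√(Dt)) = (41.2 − 27.9664)/6.976 = 1.897; ½·erfc(1.897) = 0.003651.
C = 1.25 × 0.003651 = 0.00456 mg/L.

0.00456 mg/L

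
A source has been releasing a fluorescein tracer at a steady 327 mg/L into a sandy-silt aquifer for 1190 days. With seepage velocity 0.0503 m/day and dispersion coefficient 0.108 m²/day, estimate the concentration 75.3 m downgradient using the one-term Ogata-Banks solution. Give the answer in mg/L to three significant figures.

For a continuous step input, C/C₀ ≈ ½·erfc((x−vt)/(2√(Dt))).
vt = 0.0503 × 1190 = 59.857 m and 2√(Dt) = 2√(0.108 × 1190) = 22.67 m.
Argument (x−vt)/(2√(Dt)) = (75.3 − 59.857)/22.67 = 0.6812; ½·erfc(0.6812) = 0.1677.
C = 327 × 0.1677 = 54.8 mg/L.

54.8 mg/L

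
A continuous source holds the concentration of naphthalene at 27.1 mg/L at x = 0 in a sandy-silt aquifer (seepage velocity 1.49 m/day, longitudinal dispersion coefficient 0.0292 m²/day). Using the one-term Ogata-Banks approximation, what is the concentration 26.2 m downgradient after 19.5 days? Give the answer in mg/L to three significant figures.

For a continuous step input, C/C₀ ≈ ½·erfc((x−vt)/(2√(Dt))).
vt = 1.49 × 19.5 = 29.055 m and 2√(Dt) = 2√(0.0292 × 19.5) = 1.509 m.
Argument (x−vt)/(2√(Dt)) = (26.2 − 29.055)/1.509 = -1.892; ½·erfc(-1.892) = 0.9963.
C = 27.1 × 0.9963 = 27.0 mg/L.

27.0 mg/L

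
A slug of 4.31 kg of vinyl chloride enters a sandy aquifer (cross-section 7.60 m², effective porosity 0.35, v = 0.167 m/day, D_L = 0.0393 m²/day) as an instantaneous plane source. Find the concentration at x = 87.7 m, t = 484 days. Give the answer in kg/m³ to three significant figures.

0.0563 kg/m³

For an instantaneous plane source, C(x,t) = M/(n_e·A·√(4πDt)) · exp(−(x−vt)²/(4Dt)), with n_e·A the pore (flow) area.
Plume center vt = 0.167 × 484 = 80.828 m, so the well at 87.7 m is 6.872 m downgradient of the peak.
√(4πDt) = 15.46 m, giving peak height M/(n_e·A·√(4πDt)) = 4.31/(0.35 × 7.60 × 15.46) = 0.1048 kg/m³.
(x−vt)²/(4Dt) = (6.872)²/(4 × 0.0393 × 484) = 0.6207; exp(−0.6207) = 0.5376.
C = 0.1048 × 0.5376 = 0.0563 kg/m³.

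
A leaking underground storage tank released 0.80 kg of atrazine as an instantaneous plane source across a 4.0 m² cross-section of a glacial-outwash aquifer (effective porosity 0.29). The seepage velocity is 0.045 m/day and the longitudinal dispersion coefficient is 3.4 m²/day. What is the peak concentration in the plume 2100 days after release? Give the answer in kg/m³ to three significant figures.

0.00230 kg/m³

The peak of an instantaneous 1D plume sits at x = vt; there the Gaussian factor is 1 and C_max = M/(n_e·A·√(4πDt)), where n_e·A is the pore area the mass is dissolved in.
√(4πDt) = √(4π × 3.4 × 2100) = 299.5 m, so C_max = 0.80/(0.29 × 4.0 × 299.5) = 0.00230 kg/m³.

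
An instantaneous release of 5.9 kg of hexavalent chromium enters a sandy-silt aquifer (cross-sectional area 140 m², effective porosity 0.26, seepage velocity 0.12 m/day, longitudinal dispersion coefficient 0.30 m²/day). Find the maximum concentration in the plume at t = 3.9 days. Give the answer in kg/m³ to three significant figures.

The peak of an instantaneous 1D plume sits at x = vt; there the Gaussian factor is 1 and C_max = M/(n_e·A·√(4πDt)), where n_e·A is the pore area the mass is dissolved in.
√(4πDt) = √(4π × 0.30 × 3.9) = 3.834 m, so C_max = 5.9/(0.26 × 140 × 3.834) = 0.0423 kg/m³.

0.0423 kg/m³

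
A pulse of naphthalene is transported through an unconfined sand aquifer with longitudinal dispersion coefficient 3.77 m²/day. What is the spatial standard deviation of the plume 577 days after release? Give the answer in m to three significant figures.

66.0 m

Dispersive spreading gives a Gaussian with σ² = 2Dt; advection only shifts the center.
σ = √(2 × 3.77 × 577) = 66.0 m.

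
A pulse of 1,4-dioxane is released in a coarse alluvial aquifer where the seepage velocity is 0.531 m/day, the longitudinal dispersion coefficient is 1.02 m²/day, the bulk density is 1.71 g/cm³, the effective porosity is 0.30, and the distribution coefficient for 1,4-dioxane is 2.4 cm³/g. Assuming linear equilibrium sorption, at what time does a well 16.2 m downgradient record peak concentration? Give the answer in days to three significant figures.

398 days

Retardation factor R = 1 + ρ_b·K_d/n = 1 + 1.71 × 2.4/0.30 = 14.68.
Sorption retards both mechanisms: v_R = v/R = 0.03617 m/day, D_R = D/R = 0.06948 m²/day.
Peak time from v_R²t² + 2D_R t − x² = 0: t = (√(D_R² + v_R²x²) − D_R)/v_R².
√(D_R² + v_R²x²) = √(0.06948² + 0.03617² × 16.2²) = 0.5901; v_R² = 0.001308.
t = (0.5901 − 0.06948)/0.001308 = 398 days.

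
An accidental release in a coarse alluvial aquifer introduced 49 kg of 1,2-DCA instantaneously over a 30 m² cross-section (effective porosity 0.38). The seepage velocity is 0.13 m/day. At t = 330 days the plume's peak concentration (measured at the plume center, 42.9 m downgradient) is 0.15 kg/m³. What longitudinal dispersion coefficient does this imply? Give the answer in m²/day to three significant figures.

0.198 m²/day

At the plume center C_max = M/(n_e·A·√(4πDt)), so D = M²/(4πt·(n_e·A·C_max)²).
n_e·A·C_max = 0.38 × 30 × 0.15 = 1.710 kg/m.
D = 49²/(4π × 330 × 1.710²) = 0.198 m²/day.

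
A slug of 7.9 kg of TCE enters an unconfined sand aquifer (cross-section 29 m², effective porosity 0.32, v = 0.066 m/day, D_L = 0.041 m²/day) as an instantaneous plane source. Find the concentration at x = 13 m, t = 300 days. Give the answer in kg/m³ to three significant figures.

0.0268 kg/m³

For an instantaneous plane source, C(x,t) = M/(n_e·A·√(4πDt)) · exp(−(x−vt)²/(4Dt)), with n_e·A the pore (flow) area.
Plume center vt = 0.066 × 300 = 19.8 m, so the well at 13 m is 6.8 m upgradient of the peak.
√(4πDt) = 12.43 m, giving peak height M/(n_e·A·√(4πDt)) = 7.9/(0.32 × 29 × 12.43) = 0.06849 kg/m³.
(x−vt)²/(4Dt) = (-6.8)²/(4 × 0.041 × 300) = 0.9398; exp(−0.9398) = 0.3907.
C = 0.06849 × 0.3907 = 0.0268 kg/m³.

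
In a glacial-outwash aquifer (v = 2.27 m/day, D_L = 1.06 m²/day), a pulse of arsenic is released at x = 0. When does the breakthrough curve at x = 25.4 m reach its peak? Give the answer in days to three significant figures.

For the 1D instantaneous-source solution, setting ∂C/∂t = 0 at fixed x gives v²t² + 2Dt − x² = 0, so t = (√(D² + v²x²) − D)/v².
√(D² + v²x²) = √(1.06² + 2.27² × 25.4²) = 57.67; v² = 5.1529.
t = (57.67 − 1.06)/5.1529 = 11.0 days (vs. the pure-advection estimate x/v = 11.2 d).

11.0 days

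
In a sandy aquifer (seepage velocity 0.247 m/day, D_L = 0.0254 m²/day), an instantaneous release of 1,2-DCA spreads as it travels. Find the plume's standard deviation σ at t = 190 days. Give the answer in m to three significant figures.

3.11 m

Dispersive spreading gives a Gaussian with σ² = 2Dt; advection only shifts the center.
σ = √(2 × 0.0254 × 190) = 3.11 m.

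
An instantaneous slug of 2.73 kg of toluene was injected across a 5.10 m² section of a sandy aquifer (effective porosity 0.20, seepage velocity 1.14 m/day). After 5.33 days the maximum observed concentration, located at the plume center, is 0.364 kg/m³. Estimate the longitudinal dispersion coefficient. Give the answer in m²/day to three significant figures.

At the plume center C_max = M/(n_e·A·√(4πDt)), so D = M²/(4πt·(n_e·A·C_max)²).
n_e·A·C_max = 0.20 × 5.10 × 0.364 = 0.3713 kg/m.
D = 2.73²/(4π × 5.33 × 0.3713²) = 0.807 m²/day.

0.807 m²/day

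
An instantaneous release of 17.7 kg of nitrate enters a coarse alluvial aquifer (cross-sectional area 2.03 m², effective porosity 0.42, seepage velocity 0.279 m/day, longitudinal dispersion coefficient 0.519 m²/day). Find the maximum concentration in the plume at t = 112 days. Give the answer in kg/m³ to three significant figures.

The peak of an instantaneous 1D plume sits at x = vt; there the Gaussian factor is 1 and C_max = M/(n_e·A·√(4πDt)), where n_e·A is the pore area the mass is dissolved in.
√(4πDt) = √(4π × 0.519 × 112) = 27.03 m, so C_max = 17.7/(0.42 × 2.03 × 27.03) = 0.768 kg/m³.

0.768 kg/m³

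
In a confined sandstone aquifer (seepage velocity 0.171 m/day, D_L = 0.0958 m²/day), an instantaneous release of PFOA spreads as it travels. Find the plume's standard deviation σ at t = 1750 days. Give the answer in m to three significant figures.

18.3 m

Dispersive spreading gives a Gaussian with σ² = 2Dt; advection only shifts the center.
σ = √(2 × 0.0958 × 1750) = 18.3 m.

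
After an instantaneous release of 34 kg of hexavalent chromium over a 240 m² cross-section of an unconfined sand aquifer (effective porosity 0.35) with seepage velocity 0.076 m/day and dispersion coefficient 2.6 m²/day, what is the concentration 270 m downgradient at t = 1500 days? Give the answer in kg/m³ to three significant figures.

For an instantaneous plane source, C(x,t) = M/(n_e·A·√(4πDt)) · exp(−(x−vt)²/(4Dt)), with n_e·A the pore (flow) area.
Plume center vt = 0.076 × 1500 = 114 m, so the well at 270 m is 156 m downgradient of the peak.
√(4πDt) = 221.4 m, giving peak height M/(n_e·A·√(4πDt)) = 34/(0.35 × 240 × 221.4) = 0.001828 kg/m³.
(x−vt)²/(4Dt) = (156)²/(4 × 2.6 × 1500) = 1.560; exp(−1.560) = 0.2101.
C = 0.001828 × 0.2101 = 0.000384 kg/m³.

0.000384 kg/m³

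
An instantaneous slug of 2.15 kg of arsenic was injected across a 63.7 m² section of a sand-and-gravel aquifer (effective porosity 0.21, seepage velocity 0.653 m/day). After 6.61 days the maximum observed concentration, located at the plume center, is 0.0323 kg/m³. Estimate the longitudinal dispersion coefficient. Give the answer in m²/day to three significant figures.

At the plume center C_max = M/(n_e·A·√(4πDt)), so D = M²/(4πt·(n_e·A·C_max)²).
n_e·A·C_max = 0.21 × 63.7 × 0.0323 = 0.4321 kg/m.
D = 2.15²/(4π × 6.61 × 0.4321²) = 0.298 m²/day.

0.298 m²/day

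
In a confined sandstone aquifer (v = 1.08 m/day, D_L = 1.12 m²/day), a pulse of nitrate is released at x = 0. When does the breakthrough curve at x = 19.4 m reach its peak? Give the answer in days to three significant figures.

17.0 days

For the 1D instantaneous-source solution, setting ∂C/∂t = 0 at fixed x gives v²t² + 2Dt − x² = 0, so t = (√(D² + v²x²) − D)/v².
√(D² + v²x²) = √(1.12² + 1.08² × 19.4²) = 20.98; v² = 1.1664.
t = (20.98 − 1.12)/1.1664 = 17.0 days (vs. the pure-advection estimate x/v = 18.0 d).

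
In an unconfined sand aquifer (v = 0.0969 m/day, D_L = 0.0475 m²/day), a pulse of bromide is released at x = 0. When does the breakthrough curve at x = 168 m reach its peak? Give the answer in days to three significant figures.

1730 days

For the 1D instantaneous-source solution, setting ∂C/∂t = 0 at fixed x gives v²t² + 2Dt − x² = 0, so t = (√(D² + v²x²) − D)/v².
√(D² + v²x²) = √(0.0475² + 0.0969² × 168²) = 16.28; v² = 0.00938961.
t = (16.28 − 0.0475)/0.00938961 = 1730 days (vs. the pure-advection estimate x/v = 1730 d).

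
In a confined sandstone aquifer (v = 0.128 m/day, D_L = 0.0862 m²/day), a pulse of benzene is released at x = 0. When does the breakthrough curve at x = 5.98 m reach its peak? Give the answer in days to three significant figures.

41.8 days

For the 1D instantaneous-source solution, setting ∂C/∂t = 0 at fixed x gives v²t² + 2Dt − x² = 0, so t = (√(D² + v²x²) − D)/v².
√(D² + v²x²) = √(0.0862² + 0.128² × 5.98²) = 0.7703; v² = 0.016384.
t = (0.7703 − 0.0862)/0.016384 = 41.8 days (vs. the pure-advection estimate x/v = 46.7 d).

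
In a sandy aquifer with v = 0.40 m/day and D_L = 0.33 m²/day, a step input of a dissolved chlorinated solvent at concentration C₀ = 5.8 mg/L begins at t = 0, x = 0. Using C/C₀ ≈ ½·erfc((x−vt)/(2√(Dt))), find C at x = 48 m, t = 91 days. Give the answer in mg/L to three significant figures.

0.390 mg/L

For a continuous step input, C/C₀ ≈ ½·erfc((x−vt)/(2√(Dt))).
vt = 0.40 × 91 = 36.4 m and 2√(Dt) = 2√(0.33 × 91) = 10.96 m.
Argument (x−vt)/(2√(Dt)) = (48 − 36.4)/10.96 = 1.058; ½·erfc(1.058) = 0.06730.
C = 5.8 × 0.06730 = 0.390 mg/L.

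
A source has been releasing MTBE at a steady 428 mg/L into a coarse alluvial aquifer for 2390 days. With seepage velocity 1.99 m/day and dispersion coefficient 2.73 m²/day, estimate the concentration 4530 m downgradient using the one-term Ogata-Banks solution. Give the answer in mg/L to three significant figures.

For a continuous step input, C/C₀ ≈ ½·erfc((x−vt)/(2√(Dt))).
vt = 1.99 × 2390 = 4756.1 m and 2√(Dt) = 2√(2.73 × 2390) = 161.6 m.
Argument (x−vt)/(2√(Dt)) = (4530 − 4756.1)/161.6 = -1.399; ½·erfc(-1.399) = 0.9761.
C = 428 × 0.9761 = 418 mg/L.

418 mg/L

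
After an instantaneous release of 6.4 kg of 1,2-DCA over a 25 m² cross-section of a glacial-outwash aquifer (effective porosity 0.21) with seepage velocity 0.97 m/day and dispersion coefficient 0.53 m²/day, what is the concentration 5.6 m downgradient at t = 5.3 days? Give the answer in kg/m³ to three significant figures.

0.201 kg/m³

For an instantaneous plane source, C(x,t) = M/(n_e·A·√(4πDt)) · exp(−(x−vt)²/(4Dt)), with n_e·A the pore (flow) area.
Plume center vt = 0.97 × 5.3 = 5.141 m, so the well at 5.6 m is 0.459 m downgradient of the peak.
√(4πDt) = 5.941 m, giving peak height M/(n_e·A·√(4πDt)) = 6.4/(0.21 × 25 × 5.941) = 0.2052 kg/m³.
(x−vt)²/(4Dt) = (0.459)²/(4 × 0.53 × 5.3) = 0.01875; exp(−0.01875) = 0.9814.
C = 0.2052 × 0.9814 = 0.201 kg/m³.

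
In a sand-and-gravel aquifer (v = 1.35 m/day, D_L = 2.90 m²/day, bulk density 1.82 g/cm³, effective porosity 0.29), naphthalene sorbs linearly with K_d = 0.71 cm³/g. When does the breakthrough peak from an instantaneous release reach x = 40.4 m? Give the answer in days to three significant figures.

155 days

Retardation factor R = 1 + ρ_b·K_d/n = 1 + 1.82 × 0.71/0.29 = 5.456.
Sorption retards both mechanisms: v_R = v/R = 0.2474 m/day, D_R = D/R = 0.5315 m²/day.
Peak time from v_R²t² + 2D_R t − x² = 0: t = (√(D_R² + v_R²x²) − D_R)/v_R².
√(D_R² + v_R²x²) = √(0.5315² + 0.2474² × 40.4²) = 10.01; v_R² = 0.06121.
t = (10.01 − 0.5315)/0.06121 = 155 days.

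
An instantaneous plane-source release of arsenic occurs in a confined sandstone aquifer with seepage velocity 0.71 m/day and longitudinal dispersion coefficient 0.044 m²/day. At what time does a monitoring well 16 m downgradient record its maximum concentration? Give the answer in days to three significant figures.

22.4 days

For the 1D instantaneous-source solution, setting ∂C/∂t = 0 at fixed x gives v²t² + 2Dt − x² = 0, so t = (√(D² + v²x²) − D)/v².
√(D² + v²x²) = √(0.044² + 0.71² × 16²) = 11.36; v² = 0.5041.
t = (11.36 − 0.044)/0.5041 = 22.4 days (vs. the pure-advection estimate x/v = 22.5 d).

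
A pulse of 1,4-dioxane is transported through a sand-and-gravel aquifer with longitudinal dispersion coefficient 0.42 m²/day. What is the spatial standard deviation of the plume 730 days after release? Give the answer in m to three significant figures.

24.8 m

Dispersive spreading gives a Gaussian with σ² = 2Dt; advection only shifts the center.
σ = √(2 × 0.42 × 730) = 24.8 m.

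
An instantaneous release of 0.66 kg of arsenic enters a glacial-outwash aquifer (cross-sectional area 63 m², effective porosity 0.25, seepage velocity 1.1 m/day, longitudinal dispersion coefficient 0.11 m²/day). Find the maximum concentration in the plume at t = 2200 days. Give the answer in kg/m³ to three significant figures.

The peak of an instantaneous 1D plume sits at x = vt; there the Gaussian factor is 1 and C_max = M/(n_e·A·√(4πDt)), where n_e·A is the pore area the mass is dissolved in.
√(4πDt) = √(4π × 0.11 × 2200) = 55.15 m, so C_max = 0.66/(0.25 × 63 × 55.15) = 0.000760 kg/m³.

0.000760 kg/m³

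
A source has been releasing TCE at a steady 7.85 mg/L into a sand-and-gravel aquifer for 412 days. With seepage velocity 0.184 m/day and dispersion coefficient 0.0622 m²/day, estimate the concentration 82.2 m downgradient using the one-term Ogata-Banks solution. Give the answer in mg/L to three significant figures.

1.46 mg/L

For a continuous step input, C/C₀ ≈ ½·erfc((x−vt)/(2√(Dt))).
vt = 0.184 × 412 = 75.808 m and 2√(Dt) = 2√(0.0622 × 412) = 10.12 m.
Argument (x−vt)/(2√(Dt)) = (82.2 − 75.808)/10.12 = 0.6316; ½·erfc(0.6316) = 0.1859.
C = 7.85 × 0.1859 = 1.46 mg/L.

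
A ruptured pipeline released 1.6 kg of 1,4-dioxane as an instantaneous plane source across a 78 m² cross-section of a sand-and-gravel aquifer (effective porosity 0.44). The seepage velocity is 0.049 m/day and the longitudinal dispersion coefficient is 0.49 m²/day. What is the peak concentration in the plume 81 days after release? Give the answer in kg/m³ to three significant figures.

0.00209 kg/m³

The peak of an instantaneous 1D plume sits at x = vt; there the Gaussian factor is 1 and C_max = M/(n_e·A·√(4πDt)), where n_e·A is the pore area the mass is dissolved in.
√(4πDt) = √(4π × 0.49 × 81) = 22.33 m, so C_max = 1.6/(0.44 × 78 × 22.33) = 0.00209 kg/m³.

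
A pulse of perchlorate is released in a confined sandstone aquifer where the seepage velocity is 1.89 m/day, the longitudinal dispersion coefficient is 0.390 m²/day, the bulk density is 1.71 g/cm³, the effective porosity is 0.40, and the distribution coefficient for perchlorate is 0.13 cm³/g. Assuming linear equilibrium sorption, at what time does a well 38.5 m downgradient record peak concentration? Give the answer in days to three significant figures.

Retardation factor R = 1 + ρ_b·K_d/n = 1 + 1.71 × 0.13/0.40 = 1.556.
Sorption retards both mechanisms: v_R = v/R = 1.215 m/day, D_R = D/R = 0.2506 m²/day.
Peak time from v_R²t² + 2D_R t − x² = 0: t = (√(D_R² + v_R²x²) − D_R)/v_R².
√(D_R² + v_R²x²) = √(0.2506² + 1.215² × 38.5²) = 46.78; v_R² = 1.476.
t = (46.78 − 0.2506)/1.476 = 31.5 days.

31.5 days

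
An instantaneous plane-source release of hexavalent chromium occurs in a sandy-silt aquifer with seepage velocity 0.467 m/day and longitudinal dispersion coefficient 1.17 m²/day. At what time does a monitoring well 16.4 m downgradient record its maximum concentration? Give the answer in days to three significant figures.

For the 1D instantaneous-source solution, setting ∂C/∂t = 0 at fixed x gives v²t² + 2Dt − x² = 0, so t = (√(D² + v²x²) − D)/v².
√(D² + v²x²) = √(1.17² + 0.467² × 16.4²) = 7.748; v² = 0.218089.
t = (7.748 − 1.17)/0.218089 = 30.2 days (vs. the pure-advection estimate x/v = 35.1 d).

30.2 days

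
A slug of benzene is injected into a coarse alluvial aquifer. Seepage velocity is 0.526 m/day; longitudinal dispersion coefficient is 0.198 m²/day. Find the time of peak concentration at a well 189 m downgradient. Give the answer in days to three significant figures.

For the 1D instantaneous-source solution, setting ∂C/∂t = 0 at fixed x gives v²t² + 2Dt − x² = 0, so t = (√(D² + v²x²) − D)/v².
√(D² + v²x²) = √(0.198² + 0.526² × 189²) = 99.41; v² = 0.276676.
t = (99.41 − 0.198)/0.276676 = 359 days (vs. the pure-advection estimate x/v = 359 d).

359 days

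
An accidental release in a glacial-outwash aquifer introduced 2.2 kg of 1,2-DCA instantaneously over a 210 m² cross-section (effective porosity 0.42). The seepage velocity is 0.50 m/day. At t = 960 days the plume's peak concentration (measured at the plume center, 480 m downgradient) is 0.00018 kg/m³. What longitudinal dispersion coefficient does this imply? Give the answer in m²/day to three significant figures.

At the plume center C_max = M/(n_e·A·√(4πDt)), so D = M²/(4πt·(n_e·A·C_max)²).
n_e·A·C_max = 0.42 × 210 × 0.00018 = 0.01588 kg/m.
D = 2.2²/(4π × 960 × 0.01588²) = 1.59 m²/day.

1.59 m²/day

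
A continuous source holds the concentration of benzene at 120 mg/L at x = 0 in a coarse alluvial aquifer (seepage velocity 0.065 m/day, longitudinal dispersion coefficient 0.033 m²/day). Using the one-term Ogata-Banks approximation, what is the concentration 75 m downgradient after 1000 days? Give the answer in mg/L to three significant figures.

13.1 mg/L

For a continuous step input, C/C₀ ≈ ½·erfc((x−vt)/(2√(Dt))).
vt = 0.065 × 1000 = 65 m and 2√(Dt) = 2√(0.033 × 1000) = 11.49 m.
Argument (x−vt)/(2√(Dt)) = (75 − 65)/11.49 = 0.8703; ½·erfc(0.8703) = 0.1092.
C = 120 × 0.1092 = 13.1 mg/L.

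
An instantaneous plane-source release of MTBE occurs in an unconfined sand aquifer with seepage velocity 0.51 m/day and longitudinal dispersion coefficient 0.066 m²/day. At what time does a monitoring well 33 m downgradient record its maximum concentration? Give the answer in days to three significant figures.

For the 1D instantaneous-source solution, setting ∂C/∂t = 0 at fixed x gives v²t² + 2Dt − x² = 0, so t = (√(D² + v²x²) − D)/v².
√(D² + v²x²) = √(0.066² + 0.51² × 33²) = 16.83; v² = 0.2601.
t = (16.83 − 0.066)/0.2601 = 64.5 days (vs. the pure-advection estimate x/v = 64.7 d).

64.5 days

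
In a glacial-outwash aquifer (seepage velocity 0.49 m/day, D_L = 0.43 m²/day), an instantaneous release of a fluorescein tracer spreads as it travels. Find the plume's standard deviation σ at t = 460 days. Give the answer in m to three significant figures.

19.9 m

Dispersive spreading gives a Gaussian with σ² = 2Dt; advection only shifts the center.
σ = √(2 × 0.43 × 460) = 19.9 m.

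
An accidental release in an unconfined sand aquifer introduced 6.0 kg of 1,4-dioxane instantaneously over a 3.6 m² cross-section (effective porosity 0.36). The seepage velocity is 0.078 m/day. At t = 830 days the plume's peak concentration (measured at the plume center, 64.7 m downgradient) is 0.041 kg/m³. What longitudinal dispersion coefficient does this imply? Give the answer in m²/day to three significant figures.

1.22 m²/day

At the plume center C_max = M/(n_e·A·√(4πDt)), so D = M²/(4πt·(n_e·A·C_max)²).
n_e·A·C_max = 0.36 × 3.6 × 0.041 = 0.05314 kg/m.
D = 6.0²/(4π × 830 × 0.05314²) = 1.22 m²/day.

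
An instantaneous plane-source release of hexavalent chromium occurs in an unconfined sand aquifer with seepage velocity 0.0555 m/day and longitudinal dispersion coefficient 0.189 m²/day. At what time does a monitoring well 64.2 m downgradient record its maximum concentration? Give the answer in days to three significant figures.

For the 1D instantaneous-source solution, setting ∂C/∂t = 0 at fixed x gives v²t² + 2Dt − x² = 0, so t = (√(D² + v²x²) − D)/v².
√(D² + v²x²) = √(0.189² + 0.0555² × 64.2²) = 3.568; v² = 0.00308025.
t = (3.568 − 0.189)/0.00308025 = 1100 days (vs. the pure-advection estimate x/v = 1160 d).

1100 days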